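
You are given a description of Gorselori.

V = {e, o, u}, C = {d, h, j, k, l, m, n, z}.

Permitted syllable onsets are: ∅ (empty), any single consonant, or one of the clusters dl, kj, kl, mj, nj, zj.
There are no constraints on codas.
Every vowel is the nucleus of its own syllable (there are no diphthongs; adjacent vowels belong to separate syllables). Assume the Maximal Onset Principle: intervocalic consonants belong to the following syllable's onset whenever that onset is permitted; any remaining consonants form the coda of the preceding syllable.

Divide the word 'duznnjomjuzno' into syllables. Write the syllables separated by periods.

Vowels present: u, o, u, o; each is a nucleus, giving 4 syllables.
σ1/σ2 boundary: /znnj/ splits as /zn/ + /nj/ (/nj/ is the longest suffix that is a licit onset).
σ2/σ3 boundary: /mj/ — entire cluster is a permitted onset → onset /mj/, coda ∅.
σ3/σ4 boundary: /zn/ — longest licit onset from the right is /n/, leaving /z/ as coda.

duzn.njo.mjuz.no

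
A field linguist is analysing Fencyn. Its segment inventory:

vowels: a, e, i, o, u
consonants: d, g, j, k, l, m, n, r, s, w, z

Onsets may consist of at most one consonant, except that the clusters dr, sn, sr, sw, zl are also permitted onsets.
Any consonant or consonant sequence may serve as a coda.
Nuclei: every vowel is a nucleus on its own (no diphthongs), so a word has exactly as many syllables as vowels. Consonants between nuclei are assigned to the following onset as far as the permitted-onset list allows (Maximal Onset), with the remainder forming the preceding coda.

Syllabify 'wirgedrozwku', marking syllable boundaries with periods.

wir.ge.drozw.ku

The vowels are i, e, o, u — 4 nuclei, so 4 syllables.
σ1/σ2 boundary: cluster /rg/ — the longest permitted-onset suffix is /g/; onset = /g/, preceding coda = /r/.
σ2/σ3 boundary: cluster /dr/ — /dr/ is itself a permitted onset, so the whole cluster goes right; preceding coda = ∅.
σ3/σ4 boundary: /zwk/ — longest licit onset from the right is /k/, leaving /zw/ as coda.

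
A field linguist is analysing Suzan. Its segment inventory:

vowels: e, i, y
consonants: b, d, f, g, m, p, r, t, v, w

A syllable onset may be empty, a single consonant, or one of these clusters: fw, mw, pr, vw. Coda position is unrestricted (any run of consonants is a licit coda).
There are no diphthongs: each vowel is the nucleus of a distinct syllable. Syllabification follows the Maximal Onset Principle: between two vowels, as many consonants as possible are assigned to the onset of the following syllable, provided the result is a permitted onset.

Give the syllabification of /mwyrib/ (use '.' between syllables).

mwy.rib

The vowels are y, i — 2 nuclei, so 2 syllables.
/y…i/ gap (V1→V2): /r/ is a single consonant, so it becomes the next onset.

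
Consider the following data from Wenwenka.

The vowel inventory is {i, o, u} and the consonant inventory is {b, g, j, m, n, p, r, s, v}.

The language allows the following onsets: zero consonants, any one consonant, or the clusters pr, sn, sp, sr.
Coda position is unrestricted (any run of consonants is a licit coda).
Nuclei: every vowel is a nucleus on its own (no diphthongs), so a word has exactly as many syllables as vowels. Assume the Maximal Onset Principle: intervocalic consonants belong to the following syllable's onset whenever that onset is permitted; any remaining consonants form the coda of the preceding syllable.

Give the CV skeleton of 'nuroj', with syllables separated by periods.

Vowels present: u, o; each is a nucleus, giving 2 syllables.
/u…o/ gap (V1→V2): /r/ → onset of the next syllable (single consonants are always licit onsets).
Putting it together: nu.roj.
Mapping each syllable to C/V: /nu/ → CV, /roj/ → CVC.

CV.CVC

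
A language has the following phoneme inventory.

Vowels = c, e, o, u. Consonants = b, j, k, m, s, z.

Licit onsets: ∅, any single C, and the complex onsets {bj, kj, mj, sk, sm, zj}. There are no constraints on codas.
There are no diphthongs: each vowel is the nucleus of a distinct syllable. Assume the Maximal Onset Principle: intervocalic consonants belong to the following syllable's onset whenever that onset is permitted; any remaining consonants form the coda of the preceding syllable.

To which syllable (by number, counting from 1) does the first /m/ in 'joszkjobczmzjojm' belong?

3

Nuclei (vowels): o, o, c, o → 4 syllables.
Between /o/ (V1) and /o/ (V2): /szkj/ — longest licit onset from the right is /kj/, leaving /sz/ as coda.
Between /o/ (V2) and /c/ (V3): /b/ → onset of the next syllable (single consonants are always licit onsets).
Between /c/ (V3) and /o/ (V4): /zmzj/; trying suffixes from longest down, /zj/ is the first permitted one, so coda /zm/ | onset /zj/.
So the parse is josz.kjo.bczm.zjojm.
The first /m/ is in the coda of syllable 3 (/bczm/).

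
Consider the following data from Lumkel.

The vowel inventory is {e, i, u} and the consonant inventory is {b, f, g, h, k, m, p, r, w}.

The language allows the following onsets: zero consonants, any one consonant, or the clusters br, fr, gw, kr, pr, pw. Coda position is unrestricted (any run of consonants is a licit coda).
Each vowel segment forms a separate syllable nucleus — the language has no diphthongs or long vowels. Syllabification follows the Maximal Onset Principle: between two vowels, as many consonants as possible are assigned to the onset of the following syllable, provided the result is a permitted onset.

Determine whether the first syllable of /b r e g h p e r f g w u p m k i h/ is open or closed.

closed

The vowels are e, e, u, i — 4 nuclei, so 4 syllables.
Between /e/ (V1) and /e/ (V2): /ghp/; trying suffixes from longest down, /p/ is the first permitted one, so coda /gh/ | onset /p/.
Between /e/ (V2) and /u/ (V3): cluster /rfgw/ — the longest permitted-onset suffix is /gw/; onset = /gw/, preceding coda = /rf/.
Between /u/ (V3) and /i/ (V4): /pmk/; trying suffixes from longest down, /k/ is the first permitted one, so coda /pm/ | onset /k/.
Result: bregh.perf.gwupm.kih.
Syllable 1 is /bregh/ with coda /gh/, so it is closed.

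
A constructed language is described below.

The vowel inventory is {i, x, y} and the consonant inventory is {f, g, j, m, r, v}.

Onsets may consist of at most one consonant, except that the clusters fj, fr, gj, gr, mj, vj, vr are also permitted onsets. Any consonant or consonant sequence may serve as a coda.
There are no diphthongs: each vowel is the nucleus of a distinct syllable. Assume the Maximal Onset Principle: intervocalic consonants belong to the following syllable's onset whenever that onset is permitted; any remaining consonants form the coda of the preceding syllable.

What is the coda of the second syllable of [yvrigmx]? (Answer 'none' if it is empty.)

g

Vowels present: y, i, x; each is a nucleus, giving 3 syllables.
σ1/σ2 boundary: /vr/ — entire cluster is a permitted onset → onset /vr/, coda ∅.
σ2/σ3 boundary: /gm/; trying suffixes from longest down, /m/ is the first permitted one, so coda /g/ | onset /m/.
Result: y.vrig.mx.
Syllable 2 is /vrig/: onset /vr/, nucleus /i/, coda /g/.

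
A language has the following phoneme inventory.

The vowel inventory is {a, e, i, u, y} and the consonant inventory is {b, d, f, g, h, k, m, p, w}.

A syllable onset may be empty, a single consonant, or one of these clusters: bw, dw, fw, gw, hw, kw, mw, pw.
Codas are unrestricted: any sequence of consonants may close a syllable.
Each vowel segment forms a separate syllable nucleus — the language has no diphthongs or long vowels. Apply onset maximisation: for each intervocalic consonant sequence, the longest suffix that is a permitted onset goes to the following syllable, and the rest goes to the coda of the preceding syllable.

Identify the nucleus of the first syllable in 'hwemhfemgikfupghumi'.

e

The vowels are e, e, i, u, u, i — 6 nuclei, so 6 syllables.
The first nucleus (vowel 1 from the left) is /e/.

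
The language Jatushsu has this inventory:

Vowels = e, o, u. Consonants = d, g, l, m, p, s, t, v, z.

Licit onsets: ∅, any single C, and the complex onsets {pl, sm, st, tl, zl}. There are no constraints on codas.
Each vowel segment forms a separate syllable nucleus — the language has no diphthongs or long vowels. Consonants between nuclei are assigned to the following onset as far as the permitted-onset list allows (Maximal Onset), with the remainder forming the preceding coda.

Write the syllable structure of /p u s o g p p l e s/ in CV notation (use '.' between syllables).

CV.CVCC.CCVC

The vowels are u, o, e — 3 nuclei, so 3 syllables.
σ1/σ2 boundary: /s/ → onset of the next syllable (single consonants are always licit onsets).
σ2/σ3 boundary: /gppl/; trying suffixes from longest down, /pl/ is the first permitted one, so coda /gp/ | onset /pl/.
So the parse is pu.sogp.ples.
Mapping each syllable to C/V: /pu/ → CV, /sogp/ → CVCC, /ples/ → CCVC.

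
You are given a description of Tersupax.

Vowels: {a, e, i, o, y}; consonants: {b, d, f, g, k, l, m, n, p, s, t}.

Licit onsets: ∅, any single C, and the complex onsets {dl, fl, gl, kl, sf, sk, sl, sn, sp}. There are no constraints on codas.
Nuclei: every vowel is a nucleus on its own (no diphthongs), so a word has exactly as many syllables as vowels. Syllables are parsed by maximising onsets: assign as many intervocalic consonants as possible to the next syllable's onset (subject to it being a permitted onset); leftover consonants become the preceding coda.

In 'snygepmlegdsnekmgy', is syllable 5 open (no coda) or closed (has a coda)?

The vowels are y, e, e, e, y — 5 nuclei, so 5 syllables.
/y…e/ gap (V1→V2): /g/ → onset of the next syllable (single consonants are always licit onsets).
/e…e/ gap (V2→V3): /pml/ splits as /pm/ + /l/ (/l/ is the longest suffix that is a licit onset).
/e…e/ gap (V3→V4): cluster /gdsn/ — the longest permitted-onset suffix is /sn/; onset = /sn/, preceding coda = /gd/.
/e…y/ gap (V4→V5): /kmg/ splits as /km/ + /g/ (/g/ is the longest suffix that is a licit onset).
Syllabification: sny.gepm.legd.snekm.gy.
Syllable 5 is /gy/; it ends in its nucleus with no coda, so it is open.

open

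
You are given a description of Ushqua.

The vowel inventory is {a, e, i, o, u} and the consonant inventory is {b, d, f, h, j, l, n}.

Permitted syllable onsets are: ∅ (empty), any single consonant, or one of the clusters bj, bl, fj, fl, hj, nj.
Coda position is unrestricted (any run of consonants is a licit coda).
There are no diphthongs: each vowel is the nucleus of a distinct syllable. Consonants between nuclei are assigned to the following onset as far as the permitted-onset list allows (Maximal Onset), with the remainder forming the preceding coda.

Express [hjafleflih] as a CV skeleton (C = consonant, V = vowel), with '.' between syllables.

CCV.CCV.CCVC

The vowels are a, e, i — 3 nuclei, so 3 syllables.
σ1/σ2 boundary: cluster /fl/ — /fl/ is itself a permitted onset, so the whole cluster goes right; preceding coda = ∅.
σ2/σ3 boundary: /fl/ is a licit onset in full, so it all attaches to the next syllable.
Putting it together: hja.fle.flih.
Mapping each syllable to C/V: /hja/ → CCV, /fle/ → CCV, /flih/ → CCVC.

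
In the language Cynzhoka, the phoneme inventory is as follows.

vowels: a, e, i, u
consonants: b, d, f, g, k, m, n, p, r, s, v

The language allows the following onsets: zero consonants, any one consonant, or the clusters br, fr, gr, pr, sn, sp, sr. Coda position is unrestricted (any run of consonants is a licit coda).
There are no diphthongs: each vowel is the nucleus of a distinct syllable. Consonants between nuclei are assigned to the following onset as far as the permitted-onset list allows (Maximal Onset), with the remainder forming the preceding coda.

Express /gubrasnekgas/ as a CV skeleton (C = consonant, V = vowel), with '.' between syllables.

Nuclei (vowels): u, a, e, a → 4 syllables.
/u…a/ gap (V1→V2): cluster /br/ — /br/ is itself a permitted onset, so the whole cluster goes right; preceding coda = ∅.
/a…e/ gap (V2→V3): cluster /sn/ — /sn/ is itself a permitted onset, so the whole cluster goes right; preceding coda = ∅.
/e…a/ gap (V3→V4): /kg/; trying suffixes from longest down, /g/ is the first permitted one, so coda /k/ | onset /g/.
Syllabification: gu.bra.snek.gas.
Mapping each syllable to C/V: /gu/ → CV, /bra/ → CCV, /snek/ → CCVC, /gas/ → CVC.

CV.CCV.CCVC.CVC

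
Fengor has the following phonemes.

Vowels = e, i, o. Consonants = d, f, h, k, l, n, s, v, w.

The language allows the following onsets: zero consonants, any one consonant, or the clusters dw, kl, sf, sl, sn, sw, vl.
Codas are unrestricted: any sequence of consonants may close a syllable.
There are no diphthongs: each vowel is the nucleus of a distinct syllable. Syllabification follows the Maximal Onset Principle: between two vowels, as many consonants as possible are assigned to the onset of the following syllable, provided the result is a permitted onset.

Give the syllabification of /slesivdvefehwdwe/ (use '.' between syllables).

Nuclei (vowels): e, i, e, e, e → 5 syllables.
/e…i/ gap (V1→V2): just /s/ — single C goes to the following onset.
/i…e/ gap (V2→V3): cluster /vdv/ — the longest permitted-onset suffix is /v/; onset = /v/, preceding coda = /vd/.
/e…e/ gap (V3→V4): /f/ is a single consonant, so it becomes the next onset.
/e…e/ gap (V4→V5): /hwdw/ splits as /hw/ + /dw/ (/dw/ is the longest suffix that is a licit onset).

sle.sivd.ve.fehw.dwe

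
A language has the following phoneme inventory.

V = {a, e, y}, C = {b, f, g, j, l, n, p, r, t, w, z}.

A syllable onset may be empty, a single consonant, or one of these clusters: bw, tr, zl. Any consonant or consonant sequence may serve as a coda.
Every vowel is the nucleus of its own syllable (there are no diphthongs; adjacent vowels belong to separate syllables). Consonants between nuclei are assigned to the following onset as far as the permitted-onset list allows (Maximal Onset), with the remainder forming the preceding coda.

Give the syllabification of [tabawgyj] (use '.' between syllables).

ta.baw.gyj

Vowels present: a, a, y; each is a nucleus, giving 3 syllables.
σ1/σ2 boundary: /b/ is a single consonant, so it becomes the next onset.
σ2/σ3 boundary: /wg/ — longest licit onset from the right is /g/, leaving /w/ as coda.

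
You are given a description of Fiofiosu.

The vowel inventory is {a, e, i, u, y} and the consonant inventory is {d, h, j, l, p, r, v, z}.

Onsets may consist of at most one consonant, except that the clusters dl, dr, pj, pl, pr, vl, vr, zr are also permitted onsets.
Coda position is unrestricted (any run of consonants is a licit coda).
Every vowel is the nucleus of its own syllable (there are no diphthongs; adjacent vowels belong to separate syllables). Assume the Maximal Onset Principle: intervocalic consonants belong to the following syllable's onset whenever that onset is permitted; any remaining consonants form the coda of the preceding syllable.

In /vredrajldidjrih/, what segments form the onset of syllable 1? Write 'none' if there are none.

Vowels present: e, a, i, i; each is a nucleus, giving 4 syllables.
Between /e/ (V1) and /a/ (V2): /dr/ is a licit onset in full, so it all attaches to the next syllable.
Between /a/ (V2) and /i/ (V3): /jld/ — longest licit onset from the right is /d/, leaving /jl/ as coda.
Between /i/ (V3) and /i/ (V4): /djr/ — longest licit onset from the right is /r/, leaving /dj/ as coda.
Syllabification: vre.drajl.didj.rih.
Syllable 1 is /vre/: onset /vr/, nucleus /e/, coda ∅.

vr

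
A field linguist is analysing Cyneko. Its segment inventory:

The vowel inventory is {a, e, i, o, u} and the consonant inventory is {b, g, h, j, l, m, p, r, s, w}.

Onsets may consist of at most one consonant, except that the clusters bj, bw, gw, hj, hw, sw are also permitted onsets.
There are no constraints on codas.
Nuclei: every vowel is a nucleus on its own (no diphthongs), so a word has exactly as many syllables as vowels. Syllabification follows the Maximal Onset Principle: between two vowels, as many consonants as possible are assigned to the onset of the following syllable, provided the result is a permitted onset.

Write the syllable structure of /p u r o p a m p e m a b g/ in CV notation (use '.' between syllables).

The vowels are u, o, a, e, a — 5 nuclei, so 5 syllables.
/u…o/ gap (V1→V2): just /r/ — single C goes to the following onset.
/o…a/ gap (V2→V3): just /p/ — single C goes to the following onset.
/a…e/ gap (V3→V4): cluster /mp/ — the longest permitted-onset suffix is /p/; onset = /p/, preceding coda = /m/.
/e…a/ gap (V4→V5): just /m/ — single C goes to the following onset.
So the parse is pu.ro.pam.pe.mabg.
Mapping each syllable to C/V: /pu/ → CV, /ro/ → CV, /pam/ → CVC, /pe/ → CV, /mabg/ → CVCC.

CV.CV.CVC.CV.CVCC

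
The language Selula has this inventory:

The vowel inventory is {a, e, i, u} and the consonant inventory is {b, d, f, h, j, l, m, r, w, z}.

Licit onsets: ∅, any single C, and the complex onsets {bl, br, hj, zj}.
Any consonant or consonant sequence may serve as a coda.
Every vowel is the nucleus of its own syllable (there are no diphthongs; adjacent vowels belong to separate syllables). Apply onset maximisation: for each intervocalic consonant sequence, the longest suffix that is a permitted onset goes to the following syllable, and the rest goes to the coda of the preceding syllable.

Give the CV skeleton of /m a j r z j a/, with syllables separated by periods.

CVCC.CCV

Vowels present: a, a; each is a nucleus, giving 2 syllables.
/a…a/ gap (V1→V2): cluster /jrzj/ — the longest permitted-onset suffix is /zj/; onset = /zj/, preceding coda = /jr/.
Putting it together: majr.zja.
Mapping each syllable to C/V: /majr/ → CVCC, /zja/ → CCV.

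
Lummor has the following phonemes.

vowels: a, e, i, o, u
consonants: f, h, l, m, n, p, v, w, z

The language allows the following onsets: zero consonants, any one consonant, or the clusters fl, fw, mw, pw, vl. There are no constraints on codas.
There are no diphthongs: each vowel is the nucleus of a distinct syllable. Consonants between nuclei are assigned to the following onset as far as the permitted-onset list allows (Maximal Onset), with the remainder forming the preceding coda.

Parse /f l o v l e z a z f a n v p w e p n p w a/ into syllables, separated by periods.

Vowels present: o, e, a, a, e, a; each is a nucleus, giving 6 syllables.
σ1/σ2 boundary: cluster /vl/ — /vl/ is itself a permitted onset, so the whole cluster goes right; preceding coda = ∅.
σ2/σ3 boundary: just /z/ — single C goes to the following onset.
σ3/σ4 boundary: /zf/ splits as /z/ + /f/ (/f/ is the longest suffix that is a licit onset).
σ4/σ5 boundary: cluster /nvpw/ — the longest permitted-onset suffix is /pw/; onset = /pw/, preceding coda = /nv/.
σ5/σ6 boundary: cluster /pnpw/ — the longest permitted-onset suffix is /pw/; onset = /pw/, preceding coda = /pn/.

flo.vle.zaz.fanv.pwepn.pwa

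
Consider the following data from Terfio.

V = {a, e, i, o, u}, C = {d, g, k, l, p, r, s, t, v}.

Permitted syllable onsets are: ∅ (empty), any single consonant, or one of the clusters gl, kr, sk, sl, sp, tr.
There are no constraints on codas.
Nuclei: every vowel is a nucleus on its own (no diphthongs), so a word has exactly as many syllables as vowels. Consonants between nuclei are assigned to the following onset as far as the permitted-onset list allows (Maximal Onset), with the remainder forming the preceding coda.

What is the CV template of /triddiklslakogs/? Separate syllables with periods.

Vowels present: i, i, a, o; each is a nucleus, giving 4 syllables.
/i…i/ gap (V1→V2): /dd/ — longest licit onset from the right is /d/, leaving /d/ as coda.
/i…a/ gap (V2→V3): cluster /klsl/ — the longest permitted-onset suffix is /sl/; onset = /sl/, preceding coda = /kl/.
/a…o/ gap (V3→V4): just /k/ — single C goes to the following onset.
Syllabification: trid.dikl.sla.kogs.
Mapping each syllable to C/V: /trid/ → CCVC, /dikl/ → CVCC, /sla/ → CCV, /kogs/ → CVCC.

CCVC.CVCC.CCV.CVCC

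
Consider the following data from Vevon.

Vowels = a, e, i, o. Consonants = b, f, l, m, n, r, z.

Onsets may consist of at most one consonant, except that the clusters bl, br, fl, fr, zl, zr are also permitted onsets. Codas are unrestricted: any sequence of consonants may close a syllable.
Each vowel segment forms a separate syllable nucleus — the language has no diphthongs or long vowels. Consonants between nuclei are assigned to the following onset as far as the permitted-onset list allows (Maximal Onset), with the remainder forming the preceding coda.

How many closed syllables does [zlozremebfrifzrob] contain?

The vowels are o, e, e, i, o — 5 nuclei, so 5 syllables.
σ1/σ2 boundary: /zr/ is a licit onset in full, so it all attaches to the next syllable.
σ2/σ3 boundary: /m/ is a single consonant, so it becomes the next onset.
σ3/σ4 boundary: /bfr/; trying suffixes from longest down, /fr/ is the first permitted one, so coda /b/ | onset /fr/.
σ4/σ5 boundary: cluster /fzr/ — the longest permitted-onset suffix is /zr/; onset = /zr/, preceding coda = /f/.
So the parse is zlo.zre.meb.frif.zrob.
Classifying each syllable: /zlo/ (open), /zre/ (open), /meb/ (closed), /frif/ (closed), /zrob/ (closed).
Closed syllables: 3.

3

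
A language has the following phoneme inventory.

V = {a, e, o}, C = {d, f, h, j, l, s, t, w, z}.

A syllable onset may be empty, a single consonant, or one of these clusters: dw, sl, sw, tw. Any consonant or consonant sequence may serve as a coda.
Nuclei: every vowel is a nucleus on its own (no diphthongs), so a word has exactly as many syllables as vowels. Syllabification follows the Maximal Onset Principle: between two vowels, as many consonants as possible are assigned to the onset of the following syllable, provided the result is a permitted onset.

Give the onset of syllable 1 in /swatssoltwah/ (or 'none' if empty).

sw

Vowels present: a, o, a; each is a nucleus, giving 3 syllables.
Between /a/ (V1) and /o/ (V2): /tss/ — longest licit onset from the right is /s/, leaving /ts/ as coda.
Between /o/ (V2) and /a/ (V3): /ltw/ splits as /l/ + /tw/ (/tw/ is the longest suffix that is a licit onset).
Syllabification: swats.sol.twah.
Syllable 1 is /swats/: onset /sw/, nucleus /a/, coda /ts/.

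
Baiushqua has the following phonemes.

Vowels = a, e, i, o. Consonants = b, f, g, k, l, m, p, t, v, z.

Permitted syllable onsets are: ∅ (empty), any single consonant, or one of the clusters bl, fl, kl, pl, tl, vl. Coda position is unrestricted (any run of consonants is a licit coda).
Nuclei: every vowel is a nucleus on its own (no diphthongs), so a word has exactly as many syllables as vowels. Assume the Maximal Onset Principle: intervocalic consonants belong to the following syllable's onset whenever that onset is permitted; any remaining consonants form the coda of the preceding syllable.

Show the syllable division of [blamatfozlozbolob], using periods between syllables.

bla.mat.foz.loz.bo.lob

Nuclei (vowels): a, a, o, o, o, o → 6 syllables.
Between /a/ (V1) and /a/ (V2): just /m/ — single C goes to the following onset.
Between /a/ (V2) and /o/ (V3): cluster /tf/ — the longest permitted-onset suffix is /f/; onset = /f/, preceding coda = /t/.
Between /o/ (V3) and /o/ (V4): /zl/; trying suffixes from longest down, /l/ is the first permitted one, so coda /z/ | onset /l/.
Between /o/ (V4) and /o/ (V5): /zb/ — longest licit onset from the right is /b/, leaving /z/ as coda.
Between /o/ (V5) and /o/ (V6): just /l/ — single C goes to the following onset.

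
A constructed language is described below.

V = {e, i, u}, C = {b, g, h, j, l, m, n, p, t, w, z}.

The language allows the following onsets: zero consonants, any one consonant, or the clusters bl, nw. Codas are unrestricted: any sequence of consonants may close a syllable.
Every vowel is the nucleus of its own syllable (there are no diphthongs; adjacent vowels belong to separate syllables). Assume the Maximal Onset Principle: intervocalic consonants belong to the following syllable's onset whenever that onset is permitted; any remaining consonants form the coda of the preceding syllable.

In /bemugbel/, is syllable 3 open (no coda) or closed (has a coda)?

Nuclei (vowels): e, u, e → 3 syllables.
/e…u/ gap (V1→V2): just /m/ — single C goes to the following onset.
/u…e/ gap (V2→V3): /gb/ — longest licit onset from the right is /b/, leaving /g/ as coda.
So the parse is be.mug.bel.
Syllable 3 is /bel/ with coda /l/, so it is closed.

closed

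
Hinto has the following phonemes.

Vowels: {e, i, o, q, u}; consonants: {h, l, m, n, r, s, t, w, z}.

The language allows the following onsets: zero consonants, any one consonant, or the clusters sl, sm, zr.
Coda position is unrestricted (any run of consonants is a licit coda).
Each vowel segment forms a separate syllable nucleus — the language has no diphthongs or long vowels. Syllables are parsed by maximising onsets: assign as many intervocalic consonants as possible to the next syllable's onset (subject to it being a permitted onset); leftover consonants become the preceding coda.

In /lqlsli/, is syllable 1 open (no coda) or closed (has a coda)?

closed

The vowels are q, i — 2 nuclei, so 2 syllables.
V1 /q/ – V2 /i/: cluster /lsl/ — the longest permitted-onset suffix is /sl/; onset = /sl/, preceding coda = /l/.
Putting it together: lql.sli.
Syllable 1 is /lql/ with coda /l/, so it is closed.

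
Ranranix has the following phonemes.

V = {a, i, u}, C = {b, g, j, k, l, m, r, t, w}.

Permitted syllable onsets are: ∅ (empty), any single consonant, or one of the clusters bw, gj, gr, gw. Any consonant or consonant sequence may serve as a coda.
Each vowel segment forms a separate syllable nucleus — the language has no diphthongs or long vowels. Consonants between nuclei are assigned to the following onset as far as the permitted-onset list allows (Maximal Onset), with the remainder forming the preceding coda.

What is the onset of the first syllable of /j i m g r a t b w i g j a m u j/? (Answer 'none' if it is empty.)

j

The vowels are i, a, i, a, u — 5 nuclei, so 5 syllables.
σ1/σ2 boundary: /mgr/; trying suffixes from longest down, /gr/ is the first permitted one, so coda /m/ | onset /gr/.
σ2/σ3 boundary: cluster /tbw/ — the longest permitted-onset suffix is /bw/; onset = /bw/, preceding coda = /t/.
σ3/σ4 boundary: cluster /gj/ — /gj/ is itself a permitted onset, so the whole cluster goes right; preceding coda = ∅.
σ4/σ5 boundary: /m/ is a single consonant, so it becomes the next onset.
So the parse is jim.grat.bwi.gja.muj.
Syllable 1 is /jim/: onset /j/, nucleus /i/, coda /m/.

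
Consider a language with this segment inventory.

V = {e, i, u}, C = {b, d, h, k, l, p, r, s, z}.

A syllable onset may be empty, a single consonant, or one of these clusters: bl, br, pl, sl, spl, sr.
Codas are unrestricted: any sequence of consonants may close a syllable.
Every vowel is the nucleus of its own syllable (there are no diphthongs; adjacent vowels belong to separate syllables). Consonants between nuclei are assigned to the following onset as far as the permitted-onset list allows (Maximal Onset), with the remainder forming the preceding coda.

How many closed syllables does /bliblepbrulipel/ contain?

2

Nuclei (vowels): i, e, u, i, e → 5 syllables.
V1 /i/ – V2 /e/: /bl/ is a licit onset in full, so it all attaches to the next syllable.
V2 /e/ – V3 /u/: /pbr/ — longest licit onset from the right is /br/, leaving /p/ as coda.
V3 /u/ – V4 /i/: /l/ is a single consonant, so it becomes the next onset.
V4 /i/ – V5 /e/: /p/ is a single consonant, so it becomes the next onset.
So the parse is bli.blep.bru.li.pel.
Classifying each syllable: /bli/ (open), /blep/ (closed), /bru/ (open), /li/ (open), /pel/ (closed).
Closed syllables: 2.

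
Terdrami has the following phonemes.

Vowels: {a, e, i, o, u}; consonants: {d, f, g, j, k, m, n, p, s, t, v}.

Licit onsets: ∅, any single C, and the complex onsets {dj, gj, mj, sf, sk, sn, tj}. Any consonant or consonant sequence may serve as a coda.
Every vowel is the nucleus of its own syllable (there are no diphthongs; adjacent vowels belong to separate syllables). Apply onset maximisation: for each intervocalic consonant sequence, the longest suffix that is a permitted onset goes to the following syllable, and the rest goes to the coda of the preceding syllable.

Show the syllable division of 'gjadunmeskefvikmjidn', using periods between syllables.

The vowels are a, u, e, e, i, i — 6 nuclei, so 6 syllables.
V1 /a/ – V2 /u/: /d/ → onset of the next syllable (single consonants are always licit onsets).
V2 /u/ – V3 /e/: /nm/ splits as /n/ + /m/ (/m/ is the longest suffix that is a licit onset).
V3 /e/ – V4 /e/: /sk/ is a licit onset in full, so it all attaches to the next syllable.
V4 /e/ – V5 /i/: /fv/ splits as /f/ + /v/ (/v/ is the longest suffix that is a licit onset).
V5 /i/ – V6 /i/: /kmj/ splits as /k/ + /mj/ (/mj/ is the longest suffix that is a licit onset).

gja.dun.me.skef.vik.mjidn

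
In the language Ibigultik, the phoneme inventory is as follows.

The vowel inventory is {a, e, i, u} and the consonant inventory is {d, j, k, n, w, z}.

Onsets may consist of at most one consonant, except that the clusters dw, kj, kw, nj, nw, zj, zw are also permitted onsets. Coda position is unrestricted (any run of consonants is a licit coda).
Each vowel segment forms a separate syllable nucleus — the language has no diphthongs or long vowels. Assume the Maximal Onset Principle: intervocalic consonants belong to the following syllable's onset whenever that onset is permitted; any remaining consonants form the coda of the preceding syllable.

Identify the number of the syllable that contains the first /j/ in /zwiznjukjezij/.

2

The vowels are i, u, e, i — 4 nuclei, so 4 syllables.
/i…u/ gap (V1→V2): cluster /znj/ — the longest permitted-onset suffix is /nj/; onset = /nj/, preceding coda = /z/.
/u…e/ gap (V2→V3): /kj/ is a licit onset in full, so it all attaches to the next syllable.
/e…i/ gap (V3→V4): just /z/ — single C goes to the following onset.
Syllabification: zwiz.nju.kje.zij.
The first /j/ is in the onset of syllable 2 (/nju/).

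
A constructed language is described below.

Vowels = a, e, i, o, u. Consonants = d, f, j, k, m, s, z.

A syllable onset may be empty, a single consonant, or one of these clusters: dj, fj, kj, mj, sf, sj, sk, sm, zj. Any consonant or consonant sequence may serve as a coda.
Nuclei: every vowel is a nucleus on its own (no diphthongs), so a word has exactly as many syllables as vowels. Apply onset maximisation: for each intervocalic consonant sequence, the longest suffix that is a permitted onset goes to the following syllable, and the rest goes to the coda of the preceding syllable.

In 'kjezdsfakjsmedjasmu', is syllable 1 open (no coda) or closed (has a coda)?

Vowels present: e, a, e, a, u; each is a nucleus, giving 5 syllables.
/e…a/ gap (V1→V2): /zdsf/; trying suffixes from longest down, /sf/ is the first permitted one, so coda /zd/ | onset /sf/.
/a…e/ gap (V2→V3): cluster /kjsm/ — the longest permitted-onset suffix is /sm/; onset = /sm/, preceding coda = /kj/.
/e…a/ gap (V3→V4): cluster /dj/ — /dj/ is itself a permitted onset, so the whole cluster goes right; preceding coda = ∅.
/a…u/ gap (V4→V5): cluster /sm/ — /sm/ is itself a permitted onset, so the whole cluster goes right; preceding coda = ∅.
Putting it together: kjezd.sfakj.sme.dja.smu.
Syllable 1 is /kjezd/ with coda /zd/, so it is closed.

closed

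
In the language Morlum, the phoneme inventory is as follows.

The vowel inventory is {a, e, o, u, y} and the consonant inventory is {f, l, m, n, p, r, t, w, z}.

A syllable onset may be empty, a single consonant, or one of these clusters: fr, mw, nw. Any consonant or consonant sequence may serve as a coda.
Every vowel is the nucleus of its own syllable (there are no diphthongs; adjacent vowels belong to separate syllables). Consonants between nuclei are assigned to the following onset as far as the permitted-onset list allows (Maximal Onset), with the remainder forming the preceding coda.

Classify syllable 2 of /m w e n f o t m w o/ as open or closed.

Vowels present: e, o, o; each is a nucleus, giving 3 syllables.
/e…o/ gap (V1→V2): /nf/; trying suffixes from longest down, /f/ is the first permitted one, so coda /n/ | onset /f/.
/o…o/ gap (V2→V3): /tmw/ splits as /t/ + /mw/ (/mw/ is the longest suffix that is a licit onset).
Putting it together: mwen.fot.mwo.
Syllable 2 is /fot/ with coda /t/, so it is closed.

closed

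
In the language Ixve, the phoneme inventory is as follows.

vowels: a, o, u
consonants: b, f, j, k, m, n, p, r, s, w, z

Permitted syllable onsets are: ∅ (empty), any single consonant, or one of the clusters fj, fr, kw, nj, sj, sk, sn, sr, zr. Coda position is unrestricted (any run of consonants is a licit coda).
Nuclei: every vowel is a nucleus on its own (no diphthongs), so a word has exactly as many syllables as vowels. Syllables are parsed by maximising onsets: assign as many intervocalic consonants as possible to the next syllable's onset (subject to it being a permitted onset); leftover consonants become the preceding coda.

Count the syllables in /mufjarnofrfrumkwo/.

5

Vowels present: u, a, o, u, o; each is a nucleus, giving 5 syllables.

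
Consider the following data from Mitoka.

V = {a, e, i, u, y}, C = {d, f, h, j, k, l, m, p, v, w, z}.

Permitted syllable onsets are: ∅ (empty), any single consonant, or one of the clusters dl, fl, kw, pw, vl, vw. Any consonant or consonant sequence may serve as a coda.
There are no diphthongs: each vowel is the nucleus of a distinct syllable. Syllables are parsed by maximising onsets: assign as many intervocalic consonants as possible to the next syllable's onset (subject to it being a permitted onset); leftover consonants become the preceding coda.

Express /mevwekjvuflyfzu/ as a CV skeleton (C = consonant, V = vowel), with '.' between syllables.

CV.CCVCC.CV.CCVC.CV

The vowels are e, e, u, y, u — 5 nuclei, so 5 syllables.
σ1/σ2 boundary: /vw/ is a licit onset in full, so it all attaches to the next syllable.
σ2/σ3 boundary: /kjv/; trying suffixes from longest down, /v/ is the first permitted one, so coda /kj/ | onset /v/.
σ3/σ4 boundary: /fl/ — entire cluster is a permitted onset → onset /fl/, coda ∅.
σ4/σ5 boundary: /fz/ — longest licit onset from the right is /z/, leaving /f/ as coda.
Syllabification: me.vwekj.vu.flyf.zu.
Mapping each syllable to C/V: /me/ → CV, /vwekj/ → CCVCC, /vu/ → CV, /flyf/ → CCVC, /zu/ → CV.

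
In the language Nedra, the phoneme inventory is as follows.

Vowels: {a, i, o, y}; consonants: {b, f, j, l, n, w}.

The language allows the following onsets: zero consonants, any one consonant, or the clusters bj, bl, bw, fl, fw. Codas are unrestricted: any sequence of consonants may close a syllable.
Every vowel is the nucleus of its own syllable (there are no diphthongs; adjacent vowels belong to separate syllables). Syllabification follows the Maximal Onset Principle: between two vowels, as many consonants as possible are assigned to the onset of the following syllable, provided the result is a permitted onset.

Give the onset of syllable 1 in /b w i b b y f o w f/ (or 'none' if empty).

Nuclei (vowels): i, y, o → 3 syllables.
σ1/σ2 boundary: /bb/ splits as /b/ + /b/ (/b/ is the longest suffix that is a licit onset).
σ2/σ3 boundary: /f/ is a single consonant, so it becomes the next onset.
Syllabification: bwib.by.fowf.
Syllable 1 is /bwib/: onset /bw/, nucleus /i/, coda /b/.

bw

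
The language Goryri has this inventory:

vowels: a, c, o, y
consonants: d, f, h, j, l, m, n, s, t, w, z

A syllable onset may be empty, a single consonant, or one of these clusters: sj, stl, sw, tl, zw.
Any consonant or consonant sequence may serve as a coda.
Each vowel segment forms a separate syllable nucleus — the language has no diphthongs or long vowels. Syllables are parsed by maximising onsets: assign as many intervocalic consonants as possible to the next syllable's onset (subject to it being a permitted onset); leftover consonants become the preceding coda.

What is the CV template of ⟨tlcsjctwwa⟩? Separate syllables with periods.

CCV.CCVCC.CV

Nuclei (vowels): c, c, a → 3 syllables.
/c…c/ gap (V1→V2): /sj/ is a licit onset in full, so it all attaches to the next syllable.
/c…a/ gap (V2→V3): cluster /tww/ — the longest permitted-onset suffix is /w/; onset = /w/, preceding coda = /tw/.
So the parse is tlc.sjctw.wa.
Mapping each syllable to C/V: /tlc/ → CCV, /sjctw/ → CCVCC, /wa/ → CV.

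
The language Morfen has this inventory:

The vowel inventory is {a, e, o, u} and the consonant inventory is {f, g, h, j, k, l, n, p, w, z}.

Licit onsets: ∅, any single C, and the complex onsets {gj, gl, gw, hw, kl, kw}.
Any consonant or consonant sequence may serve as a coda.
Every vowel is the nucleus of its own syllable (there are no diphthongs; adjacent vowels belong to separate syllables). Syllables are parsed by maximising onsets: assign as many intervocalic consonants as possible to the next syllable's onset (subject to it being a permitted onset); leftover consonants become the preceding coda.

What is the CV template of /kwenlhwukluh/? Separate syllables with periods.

CCVCC.CCV.CCVC

Nuclei (vowels): e, u, u → 3 syllables.
σ1/σ2 boundary: /nlhw/ — longest licit onset from the right is /hw/, leaving /nl/ as coda.
σ2/σ3 boundary: /kl/ — entire cluster is a permitted onset → onset /kl/, coda ∅.
So the parse is kwenl.hwu.kluh.
Mapping each syllable to C/V: /kwenl/ → CCVCC, /hwu/ → CCV, /kluh/ → CCVC.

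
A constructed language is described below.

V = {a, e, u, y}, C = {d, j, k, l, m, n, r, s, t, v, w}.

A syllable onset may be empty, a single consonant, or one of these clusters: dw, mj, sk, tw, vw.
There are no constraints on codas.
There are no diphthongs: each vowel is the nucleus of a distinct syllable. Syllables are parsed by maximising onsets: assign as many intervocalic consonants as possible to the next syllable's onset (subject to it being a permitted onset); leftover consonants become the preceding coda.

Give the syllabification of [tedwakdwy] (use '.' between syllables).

te.dwak.dwy

Nuclei (vowels): e, a, y → 3 syllables.
/e…a/ gap (V1→V2): cluster /dw/ — /dw/ is itself a permitted onset, so the whole cluster goes right; preceding coda = ∅.
/a…y/ gap (V2→V3): /kdw/; trying suffixes from longest down, /dw/ is the first permitted one, so coda /k/ | onset /dw/.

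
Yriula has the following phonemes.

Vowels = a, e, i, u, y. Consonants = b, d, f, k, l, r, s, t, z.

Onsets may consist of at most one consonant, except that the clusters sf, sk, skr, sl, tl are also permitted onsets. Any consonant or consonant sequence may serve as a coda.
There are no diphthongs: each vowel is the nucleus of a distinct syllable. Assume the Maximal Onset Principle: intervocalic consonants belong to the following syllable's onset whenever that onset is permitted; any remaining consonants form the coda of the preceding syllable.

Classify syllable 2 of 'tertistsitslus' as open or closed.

Vowels present: e, i, i, u; each is a nucleus, giving 4 syllables.
Between /e/ (V1) and /i/ (V2): /rt/ — longest licit onset from the right is /t/, leaving /r/ as coda.
Between /i/ (V2) and /i/ (V3): /sts/ splits as /st/ + /s/ (/s/ is the longest suffix that is a licit onset).
Between /i/ (V3) and /u/ (V4): /tsl/ — longest licit onset from the right is /sl/, leaving /t/ as coda.
Putting it together: ter.tist.sit.slus.
Syllable 2 is /tist/ with coda /st/, so it is closed.

closed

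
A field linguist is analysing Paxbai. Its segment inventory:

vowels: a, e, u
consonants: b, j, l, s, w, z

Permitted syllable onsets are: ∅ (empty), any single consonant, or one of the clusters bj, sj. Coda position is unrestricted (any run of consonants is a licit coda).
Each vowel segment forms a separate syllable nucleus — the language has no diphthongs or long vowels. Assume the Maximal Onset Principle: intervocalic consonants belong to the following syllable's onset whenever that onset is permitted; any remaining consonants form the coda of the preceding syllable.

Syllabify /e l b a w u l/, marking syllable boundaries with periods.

el.ba.wul

Nuclei (vowels): e, a, u → 3 syllables.
σ1/σ2 boundary: cluster /lb/ — the longest permitted-onset suffix is /b/; onset = /b/, preceding coda = /l/.
σ2/σ3 boundary: /w/ is a single consonant, so it becomes the next onset.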